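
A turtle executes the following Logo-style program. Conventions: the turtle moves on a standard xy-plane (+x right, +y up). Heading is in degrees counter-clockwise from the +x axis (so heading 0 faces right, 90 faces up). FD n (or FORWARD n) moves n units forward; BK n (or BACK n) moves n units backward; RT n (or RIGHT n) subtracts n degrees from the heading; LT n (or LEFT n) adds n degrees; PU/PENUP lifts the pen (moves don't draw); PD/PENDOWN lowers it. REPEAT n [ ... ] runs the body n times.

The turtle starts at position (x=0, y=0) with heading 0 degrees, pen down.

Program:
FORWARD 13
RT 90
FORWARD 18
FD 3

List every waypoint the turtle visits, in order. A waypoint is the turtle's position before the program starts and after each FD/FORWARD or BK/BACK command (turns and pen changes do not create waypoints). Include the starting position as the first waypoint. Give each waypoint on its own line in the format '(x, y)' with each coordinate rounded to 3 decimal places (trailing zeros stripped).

Executing turtle program step by step:
Start: pos=(0,0), heading=0, pen down
FD 13: (0,0) -> (13,0) [heading=0, draw]
RT 90: heading 0 -> 270
FD 18: (13,0) -> (13,-18) [heading=270, draw]
FD 3: (13,-18) -> (13,-21) [heading=270, draw]
Final: pos=(13,-21), heading=270, 3 segment(s) drawn
Waypoints (4 total):
(0, 0)
(13, 0)
(13, -18)
(13, -21)

Answer: (0, 0)
(13, 0)
(13, -18)
(13, -21)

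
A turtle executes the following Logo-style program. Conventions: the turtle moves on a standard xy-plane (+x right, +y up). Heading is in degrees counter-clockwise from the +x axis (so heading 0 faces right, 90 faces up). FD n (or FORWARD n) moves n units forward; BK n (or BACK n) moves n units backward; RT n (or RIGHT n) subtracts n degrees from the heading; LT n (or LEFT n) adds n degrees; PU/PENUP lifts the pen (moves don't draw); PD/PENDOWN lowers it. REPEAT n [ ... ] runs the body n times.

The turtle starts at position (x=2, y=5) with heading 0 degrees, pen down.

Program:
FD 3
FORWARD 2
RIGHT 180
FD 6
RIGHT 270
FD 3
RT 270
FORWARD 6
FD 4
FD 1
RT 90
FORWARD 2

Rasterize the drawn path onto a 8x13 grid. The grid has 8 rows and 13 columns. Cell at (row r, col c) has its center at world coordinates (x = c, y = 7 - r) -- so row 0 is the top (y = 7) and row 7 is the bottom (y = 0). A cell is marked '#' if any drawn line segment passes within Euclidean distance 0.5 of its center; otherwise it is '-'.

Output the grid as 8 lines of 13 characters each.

Segment 0: (2,5) -> (5,5)
Segment 1: (5,5) -> (7,5)
Segment 2: (7,5) -> (1,5)
Segment 3: (1,5) -> (1,2)
Segment 4: (1,2) -> (7,2)
Segment 5: (7,2) -> (11,2)
Segment 6: (11,2) -> (12,2)
Segment 7: (12,2) -> (12,0)

Answer: -------------
-------------
-#######-----
-#-----------
-#-----------
-############
------------#
------------#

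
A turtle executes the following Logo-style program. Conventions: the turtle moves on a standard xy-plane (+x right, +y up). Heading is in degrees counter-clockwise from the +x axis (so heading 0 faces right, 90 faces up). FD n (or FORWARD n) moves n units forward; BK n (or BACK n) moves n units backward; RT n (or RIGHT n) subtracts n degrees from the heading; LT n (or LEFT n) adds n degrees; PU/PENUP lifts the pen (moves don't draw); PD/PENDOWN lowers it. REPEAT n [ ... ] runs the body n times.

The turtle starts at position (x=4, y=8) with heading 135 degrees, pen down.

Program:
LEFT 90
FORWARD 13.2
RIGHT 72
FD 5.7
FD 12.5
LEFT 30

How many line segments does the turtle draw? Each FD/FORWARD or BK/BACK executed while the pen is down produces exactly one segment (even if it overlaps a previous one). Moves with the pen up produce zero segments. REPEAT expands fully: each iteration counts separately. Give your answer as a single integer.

Answer: 3

Derivation:
Executing turtle program step by step:
Start: pos=(4,8), heading=135, pen down
LT 90: heading 135 -> 225
FD 13.2: (4,8) -> (-5.334,-1.334) [heading=225, draw]
RT 72: heading 225 -> 153
FD 5.7: (-5.334,-1.334) -> (-10.413,1.254) [heading=153, draw]
FD 12.5: (-10.413,1.254) -> (-21.55,6.929) [heading=153, draw]
LT 30: heading 153 -> 183
Final: pos=(-21.55,6.929), heading=183, 3 segment(s) drawn
Segments drawn: 3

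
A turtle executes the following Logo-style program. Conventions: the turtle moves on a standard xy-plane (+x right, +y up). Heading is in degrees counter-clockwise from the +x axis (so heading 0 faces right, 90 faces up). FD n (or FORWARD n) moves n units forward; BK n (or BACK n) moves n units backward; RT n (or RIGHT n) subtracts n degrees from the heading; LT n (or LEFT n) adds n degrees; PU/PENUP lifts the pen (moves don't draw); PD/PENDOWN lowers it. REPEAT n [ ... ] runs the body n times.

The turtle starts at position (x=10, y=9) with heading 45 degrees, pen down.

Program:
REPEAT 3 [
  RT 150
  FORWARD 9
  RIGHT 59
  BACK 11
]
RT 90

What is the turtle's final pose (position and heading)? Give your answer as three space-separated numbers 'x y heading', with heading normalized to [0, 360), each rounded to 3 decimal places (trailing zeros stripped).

Answer: 13.346 2.295 48

Derivation:
Executing turtle program step by step:
Start: pos=(10,9), heading=45, pen down
REPEAT 3 [
  -- iteration 1/3 --
  RT 150: heading 45 -> 255
  FD 9: (10,9) -> (7.671,0.307) [heading=255, draw]
  RT 59: heading 255 -> 196
  BK 11: (7.671,0.307) -> (18.245,3.339) [heading=196, draw]
  -- iteration 2/3 --
  RT 150: heading 196 -> 46
  FD 9: (18.245,3.339) -> (24.496,9.813) [heading=46, draw]
  RT 59: heading 46 -> 347
  BK 11: (24.496,9.813) -> (13.778,12.287) [heading=347, draw]
  -- iteration 3/3 --
  RT 150: heading 347 -> 197
  FD 9: (13.778,12.287) -> (5.172,9.656) [heading=197, draw]
  RT 59: heading 197 -> 138
  BK 11: (5.172,9.656) -> (13.346,2.295) [heading=138, draw]
]
RT 90: heading 138 -> 48
Final: pos=(13.346,2.295), heading=48, 6 segment(s) drawn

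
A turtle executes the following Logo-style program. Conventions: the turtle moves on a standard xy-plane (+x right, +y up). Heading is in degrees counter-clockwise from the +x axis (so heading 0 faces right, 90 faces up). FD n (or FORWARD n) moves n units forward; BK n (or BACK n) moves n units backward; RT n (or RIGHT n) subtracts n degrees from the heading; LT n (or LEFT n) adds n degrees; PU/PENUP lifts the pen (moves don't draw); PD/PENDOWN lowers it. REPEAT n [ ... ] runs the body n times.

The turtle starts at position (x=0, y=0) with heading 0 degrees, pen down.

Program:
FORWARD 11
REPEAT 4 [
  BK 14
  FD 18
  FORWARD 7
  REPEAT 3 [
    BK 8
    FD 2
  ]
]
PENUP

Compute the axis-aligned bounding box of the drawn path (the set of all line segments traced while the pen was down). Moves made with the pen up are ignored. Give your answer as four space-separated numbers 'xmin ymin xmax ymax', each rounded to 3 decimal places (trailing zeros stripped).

Answer: -24 0 22 0

Derivation:
Executing turtle program step by step:
Start: pos=(0,0), heading=0, pen down
FD 11: (0,0) -> (11,0) [heading=0, draw]
REPEAT 4 [
  -- iteration 1/4 --
  BK 14: (11,0) -> (-3,0) [heading=0, draw]
  FD 18: (-3,0) -> (15,0) [heading=0, draw]
  FD 7: (15,0) -> (22,0) [heading=0, draw]
  REPEAT 3 [
    -- iteration 1/3 --
    BK 8: (22,0) -> (14,0) [heading=0, draw]
    FD 2: (14,0) -> (16,0) [heading=0, draw]
    -- iteration 2/3 --
    BK 8: (16,0) -> (8,0) [heading=0, draw]
    FD 2: (8,0) -> (10,0) [heading=0, draw]
    -- iteration 3/3 --
    BK 8: (10,0) -> (2,0) [heading=0, draw]
    FD 2: (2,0) -> (4,0) [heading=0, draw]
  ]
  -- iteration 2/4 --
  BK 14: (4,0) -> (-10,0) [heading=0, draw]
  FD 18: (-10,0) -> (8,0) [heading=0, draw]
  FD 7: (8,0) -> (15,0) [heading=0, draw]
  REPEAT 3 [
    -- iteration 1/3 --
    BK 8: (15,0) -> (7,0) [heading=0, draw]
    FD 2: (7,0) -> (9,0) [heading=0, draw]
    -- iteration 2/3 --
    BK 8: (9,0) -> (1,0) [heading=0, draw]
    FD 2: (1,0) -> (3,0) [heading=0, draw]
    -- iteration 3/3 --
    BK 8: (3,0) -> (-5,0) [heading=0, draw]
    FD 2: (-5,0) -> (-3,0) [heading=0, draw]
  ]
  -- iteration 3/4 --
  BK 14: (-3,0) -> (-17,0) [heading=0, draw]
  FD 18: (-17,0) -> (1,0) [heading=0, draw]
  FD 7: (1,0) -> (8,0) [heading=0, draw]
  REPEAT 3 [
    -- iteration 1/3 --
    BK 8: (8,0) -> (0,0) [heading=0, draw]
    FD 2: (0,0) -> (2,0) [heading=0, draw]
    -- iteration 2/3 --
    BK 8: (2,0) -> (-6,0) [heading=0, draw]
    FD 2: (-6,0) -> (-4,0) [heading=0, draw]
    -- iteration 3/3 --
    BK 8: (-4,0) -> (-12,0) [heading=0, draw]
    FD 2: (-12,0) -> (-10,0) [heading=0, draw]
  ]
  -- iteration 4/4 --
  BK 14: (-10,0) -> (-24,0) [heading=0, draw]
  FD 18: (-24,0) -> (-6,0) [heading=0, draw]
  FD 7: (-6,0) -> (1,0) [heading=0, draw]
  REPEAT 3 [
    -- iteration 1/3 --
    BK 8: (1,0) -> (-7,0) [heading=0, draw]
    FD 2: (-7,0) -> (-5,0) [heading=0, draw]
    -- iteration 2/3 --
    BK 8: (-5,0) -> (-13,0) [heading=0, draw]
    FD 2: (-13,0) -> (-11,0) [heading=0, draw]
    -- iteration 3/3 --
    BK 8: (-11,0) -> (-19,0) [heading=0, draw]
    FD 2: (-19,0) -> (-17,0) [heading=0, draw]
  ]
]
PU: pen up
Final: pos=(-17,0), heading=0, 37 segment(s) drawn

Segment endpoints: x in {-24, -19, -17, -13, -12, -11, -10, -7, -6, -5, -4, -3, 0, 1, 2, 3, 4, 7, 8, 9, 10, 11, 14, 15, 16, 22}, y in {0}
xmin=-24, ymin=0, xmax=22, ymax=0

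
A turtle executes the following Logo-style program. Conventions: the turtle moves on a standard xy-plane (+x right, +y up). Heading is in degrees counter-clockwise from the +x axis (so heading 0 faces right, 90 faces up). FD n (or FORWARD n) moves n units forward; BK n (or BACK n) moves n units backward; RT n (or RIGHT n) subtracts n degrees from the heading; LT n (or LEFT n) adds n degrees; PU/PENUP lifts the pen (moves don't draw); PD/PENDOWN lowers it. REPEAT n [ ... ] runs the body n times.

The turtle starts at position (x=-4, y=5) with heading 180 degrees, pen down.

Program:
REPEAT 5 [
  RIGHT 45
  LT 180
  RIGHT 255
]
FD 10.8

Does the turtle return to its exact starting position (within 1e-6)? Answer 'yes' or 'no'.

Answer: no

Derivation:
Executing turtle program step by step:
Start: pos=(-4,5), heading=180, pen down
REPEAT 5 [
  -- iteration 1/5 --
  RT 45: heading 180 -> 135
  LT 180: heading 135 -> 315
  RT 255: heading 315 -> 60
  -- iteration 2/5 --
  RT 45: heading 60 -> 15
  LT 180: heading 15 -> 195
  RT 255: heading 195 -> 300
  -- iteration 3/5 --
  RT 45: heading 300 -> 255
  LT 180: heading 255 -> 75
  RT 255: heading 75 -> 180
  -- iteration 4/5 --
  RT 45: heading 180 -> 135
  LT 180: heading 135 -> 315
  RT 255: heading 315 -> 60
  -- iteration 5/5 --
  RT 45: heading 60 -> 15
  LT 180: heading 15 -> 195
  RT 255: heading 195 -> 300
]
FD 10.8: (-4,5) -> (1.4,-4.353) [heading=300, draw]
Final: pos=(1.4,-4.353), heading=300, 1 segment(s) drawn

Start position: (-4, 5)
Final position: (1.4, -4.353)
Distance = 10.8; >= 1e-6 -> NOT closed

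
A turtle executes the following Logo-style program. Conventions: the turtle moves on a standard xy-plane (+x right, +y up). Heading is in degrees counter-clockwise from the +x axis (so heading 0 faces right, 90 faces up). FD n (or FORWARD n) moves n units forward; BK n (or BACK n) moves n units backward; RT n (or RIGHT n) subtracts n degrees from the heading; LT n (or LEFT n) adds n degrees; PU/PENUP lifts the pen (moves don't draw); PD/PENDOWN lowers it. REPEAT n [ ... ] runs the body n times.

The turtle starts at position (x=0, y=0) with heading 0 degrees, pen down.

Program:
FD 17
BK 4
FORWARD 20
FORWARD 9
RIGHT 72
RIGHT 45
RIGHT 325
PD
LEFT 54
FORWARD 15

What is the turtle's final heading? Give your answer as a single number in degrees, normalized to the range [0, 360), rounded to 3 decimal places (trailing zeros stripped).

Answer: 332

Derivation:
Executing turtle program step by step:
Start: pos=(0,0), heading=0, pen down
FD 17: (0,0) -> (17,0) [heading=0, draw]
BK 4: (17,0) -> (13,0) [heading=0, draw]
FD 20: (13,0) -> (33,0) [heading=0, draw]
FD 9: (33,0) -> (42,0) [heading=0, draw]
RT 72: heading 0 -> 288
RT 45: heading 288 -> 243
RT 325: heading 243 -> 278
PD: pen down
LT 54: heading 278 -> 332
FD 15: (42,0) -> (55.244,-7.042) [heading=332, draw]
Final: pos=(55.244,-7.042), heading=332, 5 segment(s) drawn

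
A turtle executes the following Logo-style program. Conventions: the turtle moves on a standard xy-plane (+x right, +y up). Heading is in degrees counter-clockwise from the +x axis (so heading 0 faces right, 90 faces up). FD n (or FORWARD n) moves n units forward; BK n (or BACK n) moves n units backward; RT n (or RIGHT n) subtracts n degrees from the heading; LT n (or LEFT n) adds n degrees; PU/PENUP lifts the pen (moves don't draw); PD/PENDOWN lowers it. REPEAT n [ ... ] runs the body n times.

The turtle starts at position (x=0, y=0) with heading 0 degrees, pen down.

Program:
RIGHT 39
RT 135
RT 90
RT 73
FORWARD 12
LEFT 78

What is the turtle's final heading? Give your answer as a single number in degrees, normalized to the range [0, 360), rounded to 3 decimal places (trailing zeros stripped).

Answer: 101

Derivation:
Executing turtle program step by step:
Start: pos=(0,0), heading=0, pen down
RT 39: heading 0 -> 321
RT 135: heading 321 -> 186
RT 90: heading 186 -> 96
RT 73: heading 96 -> 23
FD 12: (0,0) -> (11.046,4.689) [heading=23, draw]
LT 78: heading 23 -> 101
Final: pos=(11.046,4.689), heading=101, 1 segment(s) drawn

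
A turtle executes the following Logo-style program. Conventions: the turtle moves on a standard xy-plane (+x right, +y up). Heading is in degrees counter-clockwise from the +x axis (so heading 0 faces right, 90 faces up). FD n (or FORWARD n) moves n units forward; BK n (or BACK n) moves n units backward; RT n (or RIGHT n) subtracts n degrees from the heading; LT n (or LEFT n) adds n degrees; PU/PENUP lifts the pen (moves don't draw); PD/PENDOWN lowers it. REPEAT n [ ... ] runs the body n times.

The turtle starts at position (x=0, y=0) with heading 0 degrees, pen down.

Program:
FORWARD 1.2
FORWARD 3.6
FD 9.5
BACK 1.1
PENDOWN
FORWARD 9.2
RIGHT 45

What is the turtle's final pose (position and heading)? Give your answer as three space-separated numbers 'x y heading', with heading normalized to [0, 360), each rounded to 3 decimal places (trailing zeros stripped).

Executing turtle program step by step:
Start: pos=(0,0), heading=0, pen down
FD 1.2: (0,0) -> (1.2,0) [heading=0, draw]
FD 3.6: (1.2,0) -> (4.8,0) [heading=0, draw]
FD 9.5: (4.8,0) -> (14.3,0) [heading=0, draw]
BK 1.1: (14.3,0) -> (13.2,0) [heading=0, draw]
PD: pen down
FD 9.2: (13.2,0) -> (22.4,0) [heading=0, draw]
RT 45: heading 0 -> 315
Final: pos=(22.4,0), heading=315, 5 segment(s) drawn

Answer: 22.4 0 315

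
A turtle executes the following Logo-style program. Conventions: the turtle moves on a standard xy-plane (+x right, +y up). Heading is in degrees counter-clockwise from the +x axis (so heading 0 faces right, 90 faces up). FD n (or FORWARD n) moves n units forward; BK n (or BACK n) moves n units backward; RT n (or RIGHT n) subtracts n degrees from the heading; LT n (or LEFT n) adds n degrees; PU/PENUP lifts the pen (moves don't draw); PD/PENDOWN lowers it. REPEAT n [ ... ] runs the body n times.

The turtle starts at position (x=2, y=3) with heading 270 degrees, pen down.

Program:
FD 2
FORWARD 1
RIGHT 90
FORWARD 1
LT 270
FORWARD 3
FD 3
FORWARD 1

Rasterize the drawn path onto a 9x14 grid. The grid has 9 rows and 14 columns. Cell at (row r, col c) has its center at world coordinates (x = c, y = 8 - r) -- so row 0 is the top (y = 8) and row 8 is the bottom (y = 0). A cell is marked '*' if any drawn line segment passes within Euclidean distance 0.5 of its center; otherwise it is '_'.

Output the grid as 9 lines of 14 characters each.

Segment 0: (2,3) -> (2,1)
Segment 1: (2,1) -> (2,0)
Segment 2: (2,0) -> (1,0)
Segment 3: (1,0) -> (1,3)
Segment 4: (1,3) -> (1,6)
Segment 5: (1,6) -> (1,7)

Answer: ______________
_*____________
_*____________
_*____________
_*____________
_**___________
_**___________
_**___________
_**___________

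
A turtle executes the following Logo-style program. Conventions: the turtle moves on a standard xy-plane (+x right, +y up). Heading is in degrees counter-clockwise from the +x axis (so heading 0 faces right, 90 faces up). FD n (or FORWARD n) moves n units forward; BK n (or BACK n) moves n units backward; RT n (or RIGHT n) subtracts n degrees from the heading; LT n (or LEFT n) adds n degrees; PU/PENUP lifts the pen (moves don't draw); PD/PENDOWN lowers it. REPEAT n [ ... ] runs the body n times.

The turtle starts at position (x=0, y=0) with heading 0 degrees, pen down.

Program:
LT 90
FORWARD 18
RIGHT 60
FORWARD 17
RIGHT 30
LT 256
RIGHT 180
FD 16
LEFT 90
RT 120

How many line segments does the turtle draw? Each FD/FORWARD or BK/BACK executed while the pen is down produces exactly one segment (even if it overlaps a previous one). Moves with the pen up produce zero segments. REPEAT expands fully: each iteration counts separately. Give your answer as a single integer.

Executing turtle program step by step:
Start: pos=(0,0), heading=0, pen down
LT 90: heading 0 -> 90
FD 18: (0,0) -> (0,18) [heading=90, draw]
RT 60: heading 90 -> 30
FD 17: (0,18) -> (14.722,26.5) [heading=30, draw]
RT 30: heading 30 -> 0
LT 256: heading 0 -> 256
RT 180: heading 256 -> 76
FD 16: (14.722,26.5) -> (18.593,42.025) [heading=76, draw]
LT 90: heading 76 -> 166
RT 120: heading 166 -> 46
Final: pos=(18.593,42.025), heading=46, 3 segment(s) drawn
Segments drawn: 3

Answer: 3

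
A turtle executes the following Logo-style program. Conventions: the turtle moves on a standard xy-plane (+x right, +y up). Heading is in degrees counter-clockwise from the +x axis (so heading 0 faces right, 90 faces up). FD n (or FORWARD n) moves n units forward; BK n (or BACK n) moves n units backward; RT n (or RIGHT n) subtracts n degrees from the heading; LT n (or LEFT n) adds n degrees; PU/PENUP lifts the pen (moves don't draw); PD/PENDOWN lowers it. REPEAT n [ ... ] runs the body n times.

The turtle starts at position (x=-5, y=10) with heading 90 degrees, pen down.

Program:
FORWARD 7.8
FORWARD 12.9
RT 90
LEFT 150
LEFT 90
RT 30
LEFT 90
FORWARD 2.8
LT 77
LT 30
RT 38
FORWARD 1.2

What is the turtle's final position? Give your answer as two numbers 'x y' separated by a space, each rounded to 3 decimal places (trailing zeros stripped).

Answer: -2.415 28.463

Derivation:
Executing turtle program step by step:
Start: pos=(-5,10), heading=90, pen down
FD 7.8: (-5,10) -> (-5,17.8) [heading=90, draw]
FD 12.9: (-5,17.8) -> (-5,30.7) [heading=90, draw]
RT 90: heading 90 -> 0
LT 150: heading 0 -> 150
LT 90: heading 150 -> 240
RT 30: heading 240 -> 210
LT 90: heading 210 -> 300
FD 2.8: (-5,30.7) -> (-3.6,28.275) [heading=300, draw]
LT 77: heading 300 -> 17
LT 30: heading 17 -> 47
RT 38: heading 47 -> 9
FD 1.2: (-3.6,28.275) -> (-2.415,28.463) [heading=9, draw]
Final: pos=(-2.415,28.463), heading=9, 4 segment(s) drawn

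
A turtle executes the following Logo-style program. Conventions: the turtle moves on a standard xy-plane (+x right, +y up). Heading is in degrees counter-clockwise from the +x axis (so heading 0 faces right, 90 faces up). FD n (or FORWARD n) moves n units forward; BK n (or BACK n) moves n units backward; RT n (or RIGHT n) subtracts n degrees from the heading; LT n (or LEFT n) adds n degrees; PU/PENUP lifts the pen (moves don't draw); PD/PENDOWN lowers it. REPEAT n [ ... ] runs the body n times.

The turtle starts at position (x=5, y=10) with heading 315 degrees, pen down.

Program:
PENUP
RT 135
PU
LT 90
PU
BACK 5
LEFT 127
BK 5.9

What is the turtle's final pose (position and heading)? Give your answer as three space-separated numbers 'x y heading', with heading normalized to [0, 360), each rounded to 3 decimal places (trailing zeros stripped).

Executing turtle program step by step:
Start: pos=(5,10), heading=315, pen down
PU: pen up
RT 135: heading 315 -> 180
PU: pen up
LT 90: heading 180 -> 270
PU: pen up
BK 5: (5,10) -> (5,15) [heading=270, move]
LT 127: heading 270 -> 37
BK 5.9: (5,15) -> (0.288,11.449) [heading=37, move]
Final: pos=(0.288,11.449), heading=37, 0 segment(s) drawn

Answer: 0.288 11.449 37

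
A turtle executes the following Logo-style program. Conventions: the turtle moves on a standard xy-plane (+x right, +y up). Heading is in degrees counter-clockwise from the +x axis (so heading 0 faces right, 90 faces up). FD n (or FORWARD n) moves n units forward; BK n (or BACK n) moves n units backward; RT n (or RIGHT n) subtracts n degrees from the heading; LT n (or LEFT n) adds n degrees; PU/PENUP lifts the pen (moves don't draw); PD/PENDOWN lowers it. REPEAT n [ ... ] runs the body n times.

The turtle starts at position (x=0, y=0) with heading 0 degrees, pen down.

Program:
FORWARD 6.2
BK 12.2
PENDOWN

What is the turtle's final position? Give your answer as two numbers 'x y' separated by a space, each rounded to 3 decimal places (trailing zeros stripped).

Answer: -6 0

Derivation:
Executing turtle program step by step:
Start: pos=(0,0), heading=0, pen down
FD 6.2: (0,0) -> (6.2,0) [heading=0, draw]
BK 12.2: (6.2,0) -> (-6,0) [heading=0, draw]
PD: pen down
Final: pos=(-6,0), heading=0, 2 segment(s) drawn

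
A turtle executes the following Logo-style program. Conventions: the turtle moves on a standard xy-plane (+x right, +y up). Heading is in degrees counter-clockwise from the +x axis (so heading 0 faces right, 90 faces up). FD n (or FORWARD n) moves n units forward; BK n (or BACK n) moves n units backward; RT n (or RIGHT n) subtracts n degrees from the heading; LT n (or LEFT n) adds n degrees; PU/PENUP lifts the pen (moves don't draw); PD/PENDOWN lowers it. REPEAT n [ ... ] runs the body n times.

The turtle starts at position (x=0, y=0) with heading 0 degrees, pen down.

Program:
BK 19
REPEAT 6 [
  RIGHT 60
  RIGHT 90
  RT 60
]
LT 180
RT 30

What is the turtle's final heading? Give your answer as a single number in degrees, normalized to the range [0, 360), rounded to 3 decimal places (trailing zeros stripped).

Executing turtle program step by step:
Start: pos=(0,0), heading=0, pen down
BK 19: (0,0) -> (-19,0) [heading=0, draw]
REPEAT 6 [
  -- iteration 1/6 --
  RT 60: heading 0 -> 300
  RT 90: heading 300 -> 210
  RT 60: heading 210 -> 150
  -- iteration 2/6 --
  RT 60: heading 150 -> 90
  RT 90: heading 90 -> 0
  RT 60: heading 0 -> 300
  -- iteration 3/6 --
  RT 60: heading 300 -> 240
  RT 90: heading 240 -> 150
  RT 60: heading 150 -> 90
  -- iteration 4/6 --
  RT 60: heading 90 -> 30
  RT 90: heading 30 -> 300
  RT 60: heading 300 -> 240
  -- iteration 5/6 --
  RT 60: heading 240 -> 180
  RT 90: heading 180 -> 90
  RT 60: heading 90 -> 30
  -- iteration 6/6 --
  RT 60: heading 30 -> 330
  RT 90: heading 330 -> 240
  RT 60: heading 240 -> 180
]
LT 180: heading 180 -> 0
RT 30: heading 0 -> 330
Final: pos=(-19,0), heading=330, 1 segment(s) drawn

Answer: 330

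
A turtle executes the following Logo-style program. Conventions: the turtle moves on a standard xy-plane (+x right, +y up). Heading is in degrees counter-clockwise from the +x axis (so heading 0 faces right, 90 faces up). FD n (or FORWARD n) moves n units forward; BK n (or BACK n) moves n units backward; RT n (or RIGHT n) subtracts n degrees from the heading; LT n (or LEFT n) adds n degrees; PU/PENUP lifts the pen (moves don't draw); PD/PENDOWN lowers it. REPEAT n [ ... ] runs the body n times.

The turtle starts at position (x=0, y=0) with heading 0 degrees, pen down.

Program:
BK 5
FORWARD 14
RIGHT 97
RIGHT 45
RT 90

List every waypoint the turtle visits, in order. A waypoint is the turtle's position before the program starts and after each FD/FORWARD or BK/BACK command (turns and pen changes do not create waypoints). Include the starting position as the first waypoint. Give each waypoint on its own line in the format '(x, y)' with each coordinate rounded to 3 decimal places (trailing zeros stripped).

Answer: (0, 0)
(-5, 0)
(9, 0)

Derivation:
Executing turtle program step by step:
Start: pos=(0,0), heading=0, pen down
BK 5: (0,0) -> (-5,0) [heading=0, draw]
FD 14: (-5,0) -> (9,0) [heading=0, draw]
RT 97: heading 0 -> 263
RT 45: heading 263 -> 218
RT 90: heading 218 -> 128
Final: pos=(9,0), heading=128, 2 segment(s) drawn
Waypoints (3 total):
(0, 0)
(-5, 0)
(9, 0)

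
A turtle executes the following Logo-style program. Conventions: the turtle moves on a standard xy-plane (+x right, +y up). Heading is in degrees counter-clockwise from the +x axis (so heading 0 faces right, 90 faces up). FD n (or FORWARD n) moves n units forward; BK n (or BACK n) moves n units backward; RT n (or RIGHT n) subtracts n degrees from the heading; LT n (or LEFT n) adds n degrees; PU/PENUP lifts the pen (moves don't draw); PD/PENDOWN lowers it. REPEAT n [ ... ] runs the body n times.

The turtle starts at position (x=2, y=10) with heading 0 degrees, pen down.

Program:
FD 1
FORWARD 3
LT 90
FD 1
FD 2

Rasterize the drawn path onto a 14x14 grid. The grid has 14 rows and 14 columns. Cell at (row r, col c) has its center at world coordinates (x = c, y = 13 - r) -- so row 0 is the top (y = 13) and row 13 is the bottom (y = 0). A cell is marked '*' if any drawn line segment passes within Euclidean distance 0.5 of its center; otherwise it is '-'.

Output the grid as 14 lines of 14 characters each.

Answer: ------*-------
------*-------
------*-------
--*****-------
--------------
--------------
--------------
--------------
--------------
--------------
--------------
--------------
--------------
--------------

Derivation:
Segment 0: (2,10) -> (3,10)
Segment 1: (3,10) -> (6,10)
Segment 2: (6,10) -> (6,11)
Segment 3: (6,11) -> (6,13)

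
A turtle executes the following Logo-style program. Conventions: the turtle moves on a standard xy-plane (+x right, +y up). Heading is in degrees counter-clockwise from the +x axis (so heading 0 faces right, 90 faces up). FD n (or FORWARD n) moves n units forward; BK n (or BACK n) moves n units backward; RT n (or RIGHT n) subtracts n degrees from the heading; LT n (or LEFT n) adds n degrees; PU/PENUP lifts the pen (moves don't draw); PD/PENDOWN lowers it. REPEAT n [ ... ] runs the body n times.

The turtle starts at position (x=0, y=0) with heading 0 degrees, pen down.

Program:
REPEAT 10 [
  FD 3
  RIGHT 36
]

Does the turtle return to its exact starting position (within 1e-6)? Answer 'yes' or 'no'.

Answer: yes

Derivation:
Executing turtle program step by step:
Start: pos=(0,0), heading=0, pen down
REPEAT 10 [
  -- iteration 1/10 --
  FD 3: (0,0) -> (3,0) [heading=0, draw]
  RT 36: heading 0 -> 324
  -- iteration 2/10 --
  FD 3: (3,0) -> (5.427,-1.763) [heading=324, draw]
  RT 36: heading 324 -> 288
  -- iteration 3/10 --
  FD 3: (5.427,-1.763) -> (6.354,-4.617) [heading=288, draw]
  RT 36: heading 288 -> 252
  -- iteration 4/10 --
  FD 3: (6.354,-4.617) -> (5.427,-7.47) [heading=252, draw]
  RT 36: heading 252 -> 216
  -- iteration 5/10 --
  FD 3: (5.427,-7.47) -> (3,-9.233) [heading=216, draw]
  RT 36: heading 216 -> 180
  -- iteration 6/10 --
  FD 3: (3,-9.233) -> (0,-9.233) [heading=180, draw]
  RT 36: heading 180 -> 144
  -- iteration 7/10 --
  FD 3: (0,-9.233) -> (-2.427,-7.47) [heading=144, draw]
  RT 36: heading 144 -> 108
  -- iteration 8/10 --
  FD 3: (-2.427,-7.47) -> (-3.354,-4.617) [heading=108, draw]
  RT 36: heading 108 -> 72
  -- iteration 9/10 --
  FD 3: (-3.354,-4.617) -> (-2.427,-1.763) [heading=72, draw]
  RT 36: heading 72 -> 36
  -- iteration 10/10 --
  FD 3: (-2.427,-1.763) -> (0,0) [heading=36, draw]
  RT 36: heading 36 -> 0
]
Final: pos=(0,0), heading=0, 10 segment(s) drawn

Start position: (0, 0)
Final position: (0, 0)
Distance = 0; < 1e-6 -> CLOSED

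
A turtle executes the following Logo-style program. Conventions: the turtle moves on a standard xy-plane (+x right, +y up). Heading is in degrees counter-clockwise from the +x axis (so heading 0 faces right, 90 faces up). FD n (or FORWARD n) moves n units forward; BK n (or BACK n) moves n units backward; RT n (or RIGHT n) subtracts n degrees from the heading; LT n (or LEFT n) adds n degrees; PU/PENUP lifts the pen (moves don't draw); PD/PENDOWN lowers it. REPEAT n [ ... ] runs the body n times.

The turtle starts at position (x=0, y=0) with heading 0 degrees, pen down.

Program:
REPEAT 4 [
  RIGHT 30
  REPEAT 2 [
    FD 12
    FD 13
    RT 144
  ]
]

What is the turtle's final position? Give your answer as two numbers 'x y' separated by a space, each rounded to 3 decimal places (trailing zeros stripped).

Answer: 33.323 -26.984

Derivation:
Executing turtle program step by step:
Start: pos=(0,0), heading=0, pen down
REPEAT 4 [
  -- iteration 1/4 --
  RT 30: heading 0 -> 330
  REPEAT 2 [
    -- iteration 1/2 --
    FD 12: (0,0) -> (10.392,-6) [heading=330, draw]
    FD 13: (10.392,-6) -> (21.651,-12.5) [heading=330, draw]
    RT 144: heading 330 -> 186
    -- iteration 2/2 --
    FD 12: (21.651,-12.5) -> (9.716,-13.754) [heading=186, draw]
    FD 13: (9.716,-13.754) -> (-3.212,-15.113) [heading=186, draw]
    RT 144: heading 186 -> 42
  ]
  -- iteration 2/4 --
  RT 30: heading 42 -> 12
  REPEAT 2 [
    -- iteration 1/2 --
    FD 12: (-3.212,-15.113) -> (8.525,-12.618) [heading=12, draw]
    FD 13: (8.525,-12.618) -> (21.241,-9.915) [heading=12, draw]
    RT 144: heading 12 -> 228
    -- iteration 2/2 --
    FD 12: (21.241,-9.915) -> (13.212,-18.833) [heading=228, draw]
    FD 13: (13.212,-18.833) -> (4.513,-28.494) [heading=228, draw]
    RT 144: heading 228 -> 84
  ]
  -- iteration 3/4 --
  RT 30: heading 84 -> 54
  REPEAT 2 [
    -- iteration 1/2 --
    FD 12: (4.513,-28.494) -> (11.566,-18.786) [heading=54, draw]
    FD 13: (11.566,-18.786) -> (19.208,-8.269) [heading=54, draw]
    RT 144: heading 54 -> 270
    -- iteration 2/2 --
    FD 12: (19.208,-8.269) -> (19.208,-20.269) [heading=270, draw]
    FD 13: (19.208,-20.269) -> (19.208,-33.269) [heading=270, draw]
    RT 144: heading 270 -> 126
  ]
  -- iteration 4/4 --
  RT 30: heading 126 -> 96
  REPEAT 2 [
    -- iteration 1/2 --
    FD 12: (19.208,-33.269) -> (17.953,-21.334) [heading=96, draw]
    FD 13: (17.953,-21.334) -> (16.594,-8.406) [heading=96, draw]
    RT 144: heading 96 -> 312
    -- iteration 2/2 --
    FD 12: (16.594,-8.406) -> (24.624,-17.323) [heading=312, draw]
    FD 13: (24.624,-17.323) -> (33.323,-26.984) [heading=312, draw]
    RT 144: heading 312 -> 168
  ]
]
Final: pos=(33.323,-26.984), heading=168, 16 segment(s) drawn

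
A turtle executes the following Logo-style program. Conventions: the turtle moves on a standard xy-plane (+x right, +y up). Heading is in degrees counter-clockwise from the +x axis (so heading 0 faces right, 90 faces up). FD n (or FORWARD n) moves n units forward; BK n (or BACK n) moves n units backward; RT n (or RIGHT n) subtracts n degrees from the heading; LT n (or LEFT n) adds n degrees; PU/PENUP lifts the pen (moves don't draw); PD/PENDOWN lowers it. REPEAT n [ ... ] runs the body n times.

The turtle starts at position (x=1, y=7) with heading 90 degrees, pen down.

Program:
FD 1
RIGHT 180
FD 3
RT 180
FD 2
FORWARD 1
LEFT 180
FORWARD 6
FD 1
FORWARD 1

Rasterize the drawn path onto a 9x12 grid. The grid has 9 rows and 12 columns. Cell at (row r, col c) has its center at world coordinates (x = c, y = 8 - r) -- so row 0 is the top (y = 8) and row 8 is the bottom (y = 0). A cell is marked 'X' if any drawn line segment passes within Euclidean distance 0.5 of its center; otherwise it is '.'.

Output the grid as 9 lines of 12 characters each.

Segment 0: (1,7) -> (1,8)
Segment 1: (1,8) -> (1,5)
Segment 2: (1,5) -> (1,7)
Segment 3: (1,7) -> (1,8)
Segment 4: (1,8) -> (1,2)
Segment 5: (1,2) -> (1,1)
Segment 6: (1,1) -> (1,0)

Answer: .X..........
.X..........
.X..........
.X..........
.X..........
.X..........
.X..........
.X..........
.X..........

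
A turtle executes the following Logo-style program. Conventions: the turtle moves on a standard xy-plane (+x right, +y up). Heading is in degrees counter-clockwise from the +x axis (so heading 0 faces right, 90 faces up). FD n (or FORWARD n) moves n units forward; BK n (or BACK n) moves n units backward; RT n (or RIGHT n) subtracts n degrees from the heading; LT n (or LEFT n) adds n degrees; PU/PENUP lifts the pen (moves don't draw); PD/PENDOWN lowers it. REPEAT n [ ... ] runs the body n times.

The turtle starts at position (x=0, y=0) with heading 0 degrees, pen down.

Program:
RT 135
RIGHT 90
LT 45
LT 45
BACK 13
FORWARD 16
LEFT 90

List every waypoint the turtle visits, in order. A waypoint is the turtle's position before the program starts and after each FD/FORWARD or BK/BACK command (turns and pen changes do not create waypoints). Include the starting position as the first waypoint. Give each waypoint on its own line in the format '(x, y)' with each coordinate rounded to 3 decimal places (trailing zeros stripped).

Executing turtle program step by step:
Start: pos=(0,0), heading=0, pen down
RT 135: heading 0 -> 225
RT 90: heading 225 -> 135
LT 45: heading 135 -> 180
LT 45: heading 180 -> 225
BK 13: (0,0) -> (9.192,9.192) [heading=225, draw]
FD 16: (9.192,9.192) -> (-2.121,-2.121) [heading=225, draw]
LT 90: heading 225 -> 315
Final: pos=(-2.121,-2.121), heading=315, 2 segment(s) drawn
Waypoints (3 total):
(0, 0)
(9.192, 9.192)
(-2.121, -2.121)

Answer: (0, 0)
(9.192, 9.192)
(-2.121, -2.121)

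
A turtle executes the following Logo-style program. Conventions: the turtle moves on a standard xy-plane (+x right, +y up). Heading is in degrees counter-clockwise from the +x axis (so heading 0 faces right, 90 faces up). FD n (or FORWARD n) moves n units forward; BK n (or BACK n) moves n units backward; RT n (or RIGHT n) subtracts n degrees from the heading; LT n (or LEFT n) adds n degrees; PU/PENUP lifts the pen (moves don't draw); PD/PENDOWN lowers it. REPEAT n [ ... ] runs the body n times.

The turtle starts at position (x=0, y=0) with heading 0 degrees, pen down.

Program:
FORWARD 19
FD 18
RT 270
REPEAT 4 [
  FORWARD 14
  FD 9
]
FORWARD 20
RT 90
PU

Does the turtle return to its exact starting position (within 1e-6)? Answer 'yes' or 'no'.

Executing turtle program step by step:
Start: pos=(0,0), heading=0, pen down
FD 19: (0,0) -> (19,0) [heading=0, draw]
FD 18: (19,0) -> (37,0) [heading=0, draw]
RT 270: heading 0 -> 90
REPEAT 4 [
  -- iteration 1/4 --
  FD 14: (37,0) -> (37,14) [heading=90, draw]
  FD 9: (37,14) -> (37,23) [heading=90, draw]
  -- iteration 2/4 --
  FD 14: (37,23) -> (37,37) [heading=90, draw]
  FD 9: (37,37) -> (37,46) [heading=90, draw]
  -- iteration 3/4 --
  FD 14: (37,46) -> (37,60) [heading=90, draw]
  FD 9: (37,60) -> (37,69) [heading=90, draw]
  -- iteration 4/4 --
  FD 14: (37,69) -> (37,83) [heading=90, draw]
  FD 9: (37,83) -> (37,92) [heading=90, draw]
]
FD 20: (37,92) -> (37,112) [heading=90, draw]
RT 90: heading 90 -> 0
PU: pen up
Final: pos=(37,112), heading=0, 11 segment(s) drawn

Start position: (0, 0)
Final position: (37, 112)
Distance = 117.953; >= 1e-6 -> NOT closed

Answer: no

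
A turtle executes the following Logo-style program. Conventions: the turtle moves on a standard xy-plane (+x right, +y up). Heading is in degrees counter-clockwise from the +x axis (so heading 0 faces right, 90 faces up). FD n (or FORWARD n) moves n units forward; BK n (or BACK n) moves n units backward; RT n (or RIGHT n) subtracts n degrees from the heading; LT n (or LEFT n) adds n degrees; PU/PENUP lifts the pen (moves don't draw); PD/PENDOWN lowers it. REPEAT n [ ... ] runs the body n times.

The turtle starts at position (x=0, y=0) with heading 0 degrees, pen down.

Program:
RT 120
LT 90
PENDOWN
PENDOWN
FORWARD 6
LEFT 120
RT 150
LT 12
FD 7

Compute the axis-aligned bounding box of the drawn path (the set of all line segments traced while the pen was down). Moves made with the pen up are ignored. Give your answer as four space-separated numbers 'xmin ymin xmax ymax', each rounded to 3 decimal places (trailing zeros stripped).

Executing turtle program step by step:
Start: pos=(0,0), heading=0, pen down
RT 120: heading 0 -> 240
LT 90: heading 240 -> 330
PD: pen down
PD: pen down
FD 6: (0,0) -> (5.196,-3) [heading=330, draw]
LT 120: heading 330 -> 90
RT 150: heading 90 -> 300
LT 12: heading 300 -> 312
FD 7: (5.196,-3) -> (9.88,-8.202) [heading=312, draw]
Final: pos=(9.88,-8.202), heading=312, 2 segment(s) drawn

Segment endpoints: x in {0, 5.196, 9.88}, y in {-8.202, -3, 0}
xmin=0, ymin=-8.202, xmax=9.88, ymax=0

Answer: 0 -8.202 9.88 0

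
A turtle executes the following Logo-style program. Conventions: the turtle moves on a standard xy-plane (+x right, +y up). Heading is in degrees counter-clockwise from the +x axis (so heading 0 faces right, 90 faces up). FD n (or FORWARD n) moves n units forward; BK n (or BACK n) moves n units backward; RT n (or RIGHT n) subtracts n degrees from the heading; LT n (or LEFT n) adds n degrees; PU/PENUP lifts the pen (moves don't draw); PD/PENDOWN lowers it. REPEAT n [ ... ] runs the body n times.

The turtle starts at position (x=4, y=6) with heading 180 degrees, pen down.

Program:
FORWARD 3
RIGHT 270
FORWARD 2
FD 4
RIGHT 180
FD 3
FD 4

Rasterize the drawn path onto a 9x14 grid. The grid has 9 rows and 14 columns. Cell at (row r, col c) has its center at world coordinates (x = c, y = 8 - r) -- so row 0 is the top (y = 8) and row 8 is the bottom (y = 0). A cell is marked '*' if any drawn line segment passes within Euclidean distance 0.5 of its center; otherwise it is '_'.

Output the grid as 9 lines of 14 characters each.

Answer: ______________
_*____________
_****_________
_*____________
_*____________
_*____________
_*____________
_*____________
_*____________

Derivation:
Segment 0: (4,6) -> (1,6)
Segment 1: (1,6) -> (1,4)
Segment 2: (1,4) -> (1,0)
Segment 3: (1,0) -> (1,3)
Segment 4: (1,3) -> (1,7)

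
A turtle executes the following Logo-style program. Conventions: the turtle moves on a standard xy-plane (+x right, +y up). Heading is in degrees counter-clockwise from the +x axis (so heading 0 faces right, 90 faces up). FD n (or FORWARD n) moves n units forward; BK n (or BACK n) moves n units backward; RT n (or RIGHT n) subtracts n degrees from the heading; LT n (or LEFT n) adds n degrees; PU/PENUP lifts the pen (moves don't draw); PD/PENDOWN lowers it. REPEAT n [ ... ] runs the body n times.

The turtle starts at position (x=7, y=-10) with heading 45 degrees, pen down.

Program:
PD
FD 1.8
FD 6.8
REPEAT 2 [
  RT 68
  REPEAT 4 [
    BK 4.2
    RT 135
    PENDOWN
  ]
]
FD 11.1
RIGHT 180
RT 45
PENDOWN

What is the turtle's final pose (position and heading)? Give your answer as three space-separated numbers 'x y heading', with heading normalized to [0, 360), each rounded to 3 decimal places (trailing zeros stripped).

Executing turtle program step by step:
Start: pos=(7,-10), heading=45, pen down
PD: pen down
FD 1.8: (7,-10) -> (8.273,-8.727) [heading=45, draw]
FD 6.8: (8.273,-8.727) -> (13.081,-3.919) [heading=45, draw]
REPEAT 2 [
  -- iteration 1/2 --
  RT 68: heading 45 -> 337
  REPEAT 4 [
    -- iteration 1/4 --
    BK 4.2: (13.081,-3.919) -> (9.215,-2.278) [heading=337, draw]
    RT 135: heading 337 -> 202
    PD: pen down
    -- iteration 2/4 --
    BK 4.2: (9.215,-2.278) -> (13.109,-0.704) [heading=202, draw]
    RT 135: heading 202 -> 67
    PD: pen down
    -- iteration 3/4 --
    BK 4.2: (13.109,-0.704) -> (11.468,-4.571) [heading=67, draw]
    RT 135: heading 67 -> 292
    PD: pen down
    -- iteration 4/4 --
    BK 4.2: (11.468,-4.571) -> (9.895,-0.676) [heading=292, draw]
    RT 135: heading 292 -> 157
    PD: pen down
  ]
  -- iteration 2/2 --
  RT 68: heading 157 -> 89
  REPEAT 4 [
    -- iteration 1/4 --
    BK 4.2: (9.895,-0.676) -> (9.821,-4.876) [heading=89, draw]
    RT 135: heading 89 -> 314
    PD: pen down
    -- iteration 2/4 --
    BK 4.2: (9.821,-4.876) -> (6.904,-1.855) [heading=314, draw]
    RT 135: heading 314 -> 179
    PD: pen down
    -- iteration 3/4 --
    BK 4.2: (6.904,-1.855) -> (11.103,-1.928) [heading=179, draw]
    RT 135: heading 179 -> 44
    PD: pen down
    -- iteration 4/4 --
    BK 4.2: (11.103,-1.928) -> (8.082,-4.845) [heading=44, draw]
    RT 135: heading 44 -> 269
    PD: pen down
  ]
]
FD 11.1: (8.082,-4.845) -> (7.888,-15.944) [heading=269, draw]
RT 180: heading 269 -> 89
RT 45: heading 89 -> 44
PD: pen down
Final: pos=(7.888,-15.944), heading=44, 11 segment(s) drawn

Answer: 7.888 -15.944 44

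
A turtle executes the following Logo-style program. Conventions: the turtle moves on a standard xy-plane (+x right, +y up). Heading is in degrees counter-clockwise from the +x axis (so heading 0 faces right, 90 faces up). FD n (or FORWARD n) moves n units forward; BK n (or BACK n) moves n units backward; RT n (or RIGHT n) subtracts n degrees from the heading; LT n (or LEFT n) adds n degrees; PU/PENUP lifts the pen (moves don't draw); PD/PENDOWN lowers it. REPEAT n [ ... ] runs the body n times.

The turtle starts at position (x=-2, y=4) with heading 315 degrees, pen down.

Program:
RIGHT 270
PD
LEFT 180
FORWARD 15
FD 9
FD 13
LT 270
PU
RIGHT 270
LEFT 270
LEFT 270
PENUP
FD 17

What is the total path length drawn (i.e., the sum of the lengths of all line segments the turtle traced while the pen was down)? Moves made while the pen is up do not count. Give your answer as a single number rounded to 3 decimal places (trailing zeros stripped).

Answer: 37

Derivation:
Executing turtle program step by step:
Start: pos=(-2,4), heading=315, pen down
RT 270: heading 315 -> 45
PD: pen down
LT 180: heading 45 -> 225
FD 15: (-2,4) -> (-12.607,-6.607) [heading=225, draw]
FD 9: (-12.607,-6.607) -> (-18.971,-12.971) [heading=225, draw]
FD 13: (-18.971,-12.971) -> (-28.163,-22.163) [heading=225, draw]
LT 270: heading 225 -> 135
PU: pen up
RT 270: heading 135 -> 225
LT 270: heading 225 -> 135
LT 270: heading 135 -> 45
PU: pen up
FD 17: (-28.163,-22.163) -> (-16.142,-10.142) [heading=45, move]
Final: pos=(-16.142,-10.142), heading=45, 3 segment(s) drawn

Segment lengths:
  seg 1: (-2,4) -> (-12.607,-6.607), length = 15
  seg 2: (-12.607,-6.607) -> (-18.971,-12.971), length = 9
  seg 3: (-18.971,-12.971) -> (-28.163,-22.163), length = 13
Total = 37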